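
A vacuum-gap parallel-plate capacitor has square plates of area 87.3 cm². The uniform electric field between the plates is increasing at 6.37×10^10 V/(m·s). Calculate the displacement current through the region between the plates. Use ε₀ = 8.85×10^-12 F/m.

The displacement current is ε₀ times dΦ_E/dt = ε₀ A dE/dt = (8.85×10^-12)(8.73×10^-3)(6.37×10^10) = 4.92×10^-3 A.

4.92×10^-3 A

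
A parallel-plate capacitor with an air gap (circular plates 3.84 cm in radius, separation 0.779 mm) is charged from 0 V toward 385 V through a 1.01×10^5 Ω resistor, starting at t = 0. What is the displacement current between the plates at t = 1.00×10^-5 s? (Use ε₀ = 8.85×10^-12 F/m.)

C = ε₀A/d = (8.85×10^-12)(4.632×10^-3)/(7.79×10^-4) = 5.262×10^-11 F and τ = RC = 5.315×10^-6 s. I_d in the gap equals the RC charging current.
I_d(t) = (V₀/R) e^(−t/τ) = 3.812×10^-3 · e^(−1.881) = 5.81×10^-4 A.

5.81×10^-4 A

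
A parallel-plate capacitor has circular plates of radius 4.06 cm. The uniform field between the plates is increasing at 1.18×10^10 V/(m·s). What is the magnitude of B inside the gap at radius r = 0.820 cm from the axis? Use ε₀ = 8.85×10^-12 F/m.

5.38×10^-10 T

Through the whole plate area (πR² = 5.178×10^-3 m²), I_d = ε₀ πR² dE/dt = 5.407×10^-4 A.
∮B·dl = μ₀ I_d,enc with I_d,enc = I_d r²/R² = 2.206×10^-5 A; so B = μ₀ I_d,enc/(2πr) = 5.38×10^-10 T.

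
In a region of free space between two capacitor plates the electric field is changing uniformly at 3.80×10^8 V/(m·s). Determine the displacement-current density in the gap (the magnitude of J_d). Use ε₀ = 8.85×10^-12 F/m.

The displacement-current density is ε₀ ∂E/∂t = (8.85×10^-12)(3.80×10^8) = 3.36×10^-3 A/m².

3.36×10^-3 A/m²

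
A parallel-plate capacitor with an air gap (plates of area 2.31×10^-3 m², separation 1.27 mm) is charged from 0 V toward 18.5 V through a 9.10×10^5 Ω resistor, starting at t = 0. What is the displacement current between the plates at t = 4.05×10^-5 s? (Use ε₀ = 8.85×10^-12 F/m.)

With C = ε₀A/d = (8.85×10^-12)(2.31×10^-3)/(1.27×10^-3) = 1.610×10^-11 F, the time constant is τ = RC = 1.465×10^-5 s, so t/τ = 2.765 and e^(−t/τ) = 0.06298.
I_d = I_cond = (V₀/R) e^(−t/τ) = (2.033×10^-5)(0.06298) = 1.28×10^-6 A.

1.28×10^-6 A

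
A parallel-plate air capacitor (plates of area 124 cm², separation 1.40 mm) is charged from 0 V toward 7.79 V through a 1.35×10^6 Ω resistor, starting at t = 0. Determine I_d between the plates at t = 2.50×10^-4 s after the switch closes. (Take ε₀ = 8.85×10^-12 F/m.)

5.43×10^-7 A

C = ε₀A/d = (8.85×10^-12)(0.0124)/(1.40×10^-3) = 7.839×10^-11 F and τ = RC = 1.058×10^-4 s. I_d in the gap equals the RC charging current.
I_d(t) = (V₀/R) e^(−t/τ) = 5.770×10^-6 · e^(−2.363) = 5.43×10^-7 A.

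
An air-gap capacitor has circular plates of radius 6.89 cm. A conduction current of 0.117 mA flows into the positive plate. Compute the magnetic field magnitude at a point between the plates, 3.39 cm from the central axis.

1.67×10^-10 T

No conduction current crosses the gap, so I_d there equals the 1.17×10^-4 A in the leads.
For r < R the Ampère–Maxwell law gives B(2πr) = μ₀ I_d (r²/R²), so B = μ₀ I_d r/(2πR²) = (4π×10^-7)(1.17×10^-4)(0.0339)/(2π·0.0689²) = 1.67×10^-10 T.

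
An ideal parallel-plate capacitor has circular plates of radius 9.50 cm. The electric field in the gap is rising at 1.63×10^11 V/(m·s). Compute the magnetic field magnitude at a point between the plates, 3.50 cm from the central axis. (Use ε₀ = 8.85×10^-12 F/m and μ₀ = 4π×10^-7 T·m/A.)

Through the whole plate area (πR² = 0.02835 m²), I_d = ε₀ πR² dE/dt = 0.04090 A.
An Ampèrian loop of radius r encloses a fraction (r/R)² of I_d. Then B·2πr = μ₀ I_d (r/R)², giving B = μ₀ I_d r/(2πR²) = 3.17×10^-8 T.

3.17×10^-8 T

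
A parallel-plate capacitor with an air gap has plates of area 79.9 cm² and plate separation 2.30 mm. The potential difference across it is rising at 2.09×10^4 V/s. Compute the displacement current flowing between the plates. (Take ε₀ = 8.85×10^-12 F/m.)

6.43×10^-7 A

The field between the plates is E = V/d, so dE/dt = (2.09×10^4)/(2.30×10^-3 m) = 9.087×10^6 V/(m·s).
I_d = ε₀ A (dE/dt) = (8.85×10^-12)(7.99×10^-3)(9.087×10^6) = 6.43×10^-7 A.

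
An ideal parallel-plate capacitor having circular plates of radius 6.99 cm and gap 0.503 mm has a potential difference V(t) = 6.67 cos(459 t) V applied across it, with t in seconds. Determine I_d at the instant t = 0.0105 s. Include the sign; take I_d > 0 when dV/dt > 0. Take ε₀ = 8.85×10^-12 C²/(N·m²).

C = ε₀A/d = (8.85×10^-12)(0.01535)/(5.03×10^-4) = 2.701×10^-10 F. dV/dt = V₀ω·−sin(ωt); at ωt = 4.8195 rad this factor is 0.9943.
I_d = C dV/dt = (2.701×10^-10)(6.67)(459)(0.9943) = 8.22×10^-7 A.

8.22×10^-7 A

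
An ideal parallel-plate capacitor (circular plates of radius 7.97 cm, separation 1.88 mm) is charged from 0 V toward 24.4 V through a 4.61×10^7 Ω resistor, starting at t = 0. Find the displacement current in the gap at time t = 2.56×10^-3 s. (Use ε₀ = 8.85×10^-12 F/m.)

With C = ε₀A/d = (8.85×10^-12)(0.01996)/(1.88×10^-3) = 9.396×10^-11 F, the time constant is τ = RC = 4.332×10^-3 s, so t/τ = 0.5910 and e^(−t/τ) = 0.5538.
I_d = I_cond = (V₀/R) e^(−t/τ) = (5.293×10^-7)(0.5538) = 2.93×10^-7 A.

2.93×10^-7 A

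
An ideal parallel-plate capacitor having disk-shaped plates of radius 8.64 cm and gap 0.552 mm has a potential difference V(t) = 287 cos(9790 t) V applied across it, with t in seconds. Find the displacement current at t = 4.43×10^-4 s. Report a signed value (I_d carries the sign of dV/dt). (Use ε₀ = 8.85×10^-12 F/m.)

9.83×10^-4 A

dV/dt = (287)(9790)·−sin(4.33697) = 2.614×10^6 V/s.
I_d = C dV/dt with C = ε₀A/d = (8.85×10^-12)(0.02345)/(5.52×10^-4) = 3.760×10^-10 F, so I_d = (3.760×10^-10)(2.614×10^6) = 9.83×10^-4 A.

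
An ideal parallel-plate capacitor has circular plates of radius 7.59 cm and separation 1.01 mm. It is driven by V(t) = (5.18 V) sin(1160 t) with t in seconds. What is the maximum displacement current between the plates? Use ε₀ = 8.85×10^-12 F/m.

The displacement current equals the conduction current C dV/dt, which peaks at C V₀ ω.
With C = ε₀A/d = (8.85×10^-12)(0.01810)/(1.01×10^-3) = 1.586×10^-10 F and ω = 1160 rad/s, I_d,max = (1.586×10^-10)(5.18)(1160) = 9.53×10^-7 A.

9.53×10^-7 A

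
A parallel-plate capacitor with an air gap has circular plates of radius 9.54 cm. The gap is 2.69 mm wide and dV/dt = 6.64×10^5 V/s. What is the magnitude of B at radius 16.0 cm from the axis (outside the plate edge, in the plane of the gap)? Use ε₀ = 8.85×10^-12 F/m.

With E = V/d, dE/dt = 2.468×10^8 V/(m·s) and πR² = 0.02859 m², giving I_d = ε₀ πR² dE/dt = 6.245×10^-5 A.
For r ≥ R the full I_d is enclosed: B = μ₀ I_d/(2πr) = (4π×10^-7)(6.245×10^-5)/(2π·0.160) = 7.81×10^-11 T.

7.81×10^-11 T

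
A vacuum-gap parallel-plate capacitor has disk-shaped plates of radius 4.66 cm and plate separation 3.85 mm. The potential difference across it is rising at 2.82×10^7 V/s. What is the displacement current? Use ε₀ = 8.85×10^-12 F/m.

E = V/d so dE/dt = (dV/dt)/d = 7.325×10^9 V/(m·s), and I_d = ε₀ A dE/dt = (8.85×10^-12)(6.822×10^-3)(7.325×10^9) = 4.42×10^-4 A.

4.42×10^-4 A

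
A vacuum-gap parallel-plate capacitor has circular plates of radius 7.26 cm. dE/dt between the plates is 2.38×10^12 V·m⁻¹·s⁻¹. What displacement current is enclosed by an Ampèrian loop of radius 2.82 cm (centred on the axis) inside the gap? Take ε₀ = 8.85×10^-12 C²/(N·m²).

0.0526 A

Through the whole plate area (πR² = 0.01656 m²), I_d = ε₀ πR² dE/dt = 0.3488 A.
The field is uniform, so I_d,enc = I_d (r/R)² = (0.3488)(2.82/7.26)² = 0.0526 A.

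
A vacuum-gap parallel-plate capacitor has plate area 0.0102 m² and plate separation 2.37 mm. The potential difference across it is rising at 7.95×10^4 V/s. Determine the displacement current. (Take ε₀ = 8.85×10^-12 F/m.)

The field between the plates is E = V/d, so dE/dt = (7.95×10^4)/(2.37×10^-3 m) = 3.354×10^7 V/(m·s).
I_d = ε₀ A (dE/dt) = (8.85×10^-12)(0.0102)(3.354×10^7) = 3.03×10^-6 A.

3.03×10^-6 A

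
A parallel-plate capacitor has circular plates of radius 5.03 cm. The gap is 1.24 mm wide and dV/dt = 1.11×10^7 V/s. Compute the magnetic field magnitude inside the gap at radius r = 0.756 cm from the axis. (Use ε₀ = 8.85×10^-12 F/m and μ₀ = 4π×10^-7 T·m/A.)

3.76×10^-10 T

dE/dt = (dV/dt)/d = 8.952×10^9 V/(m·s); I_d = ε₀(πR²)(dE/dt) = (8.85×10^-12)(7.949×10^-3)(8.952×10^9) = 6.298×10^-4 A.
For r < R the Ampère–Maxwell law gives B(2πr) = μ₀ I_d (r²/R²), so B = μ₀ I_d r/(2πR²) = (4π×10^-7)(6.298×10^-4)(7.56×10^-3)/(2π·0.0503²) = 3.76×10^-10 T.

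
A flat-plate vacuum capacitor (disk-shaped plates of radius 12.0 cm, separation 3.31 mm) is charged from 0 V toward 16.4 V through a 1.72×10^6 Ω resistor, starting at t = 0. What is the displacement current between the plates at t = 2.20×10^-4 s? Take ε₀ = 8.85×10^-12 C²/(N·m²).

3.31×10^-6 A

C = ε₀A/d = (8.85×10^-12)(0.04524)/(3.31×10^-3) = 1.210×10^-10 F, so τ = RC = 2.081×10^-4 s.
The conduction current is I(t) = (V₀/R) e^(−t/τ), and the displacement current between the plates equals it.
t/τ = 1.057; I_d = (16.4/1.72×10^6) · e^(−1.057) = (9.535×10^-6)(0.3475) = 3.31×10^-6 A.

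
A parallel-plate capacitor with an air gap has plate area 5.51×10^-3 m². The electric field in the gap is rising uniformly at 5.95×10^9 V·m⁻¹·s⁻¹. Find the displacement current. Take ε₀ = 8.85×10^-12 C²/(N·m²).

With a uniform field, Φ_E = EA, so I_d = ε₀ A dE/dt = 2.90×10^-4 A.

2.90×10^-4 A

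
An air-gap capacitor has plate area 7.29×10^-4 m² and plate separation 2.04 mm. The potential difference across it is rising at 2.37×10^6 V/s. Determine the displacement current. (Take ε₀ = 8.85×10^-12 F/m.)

7.50×10^-6 A

The displacement current equals the charging current C dV/dt. With C = ε₀A/d = (8.85×10^-12)(7.29×10^-4)/(2.04×10^-3) = 3.163×10^-12 F, I_d = (3.163×10^-12)(2.37×10^6) = 7.50×10^-6 A.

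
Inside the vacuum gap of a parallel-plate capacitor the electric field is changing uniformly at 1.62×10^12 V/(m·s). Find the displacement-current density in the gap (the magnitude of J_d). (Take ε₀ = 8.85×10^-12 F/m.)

J_d = ε₀ dE/dt = (8.85×10^-12)(1.62×10^12) = 14.3 A/m².

14.3 A/m²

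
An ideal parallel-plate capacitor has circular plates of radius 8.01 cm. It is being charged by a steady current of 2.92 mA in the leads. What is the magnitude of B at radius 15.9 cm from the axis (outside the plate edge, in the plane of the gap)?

Between the plates the displacement current equals the wire current: I_d = 2.92 mA = 2.92×10^-3 A.
With r > R the enclosed displacement current is the full I_d; B = μ₀ I_d / (2πr) = 3.67×10^-9 T.

3.67×10^-9 T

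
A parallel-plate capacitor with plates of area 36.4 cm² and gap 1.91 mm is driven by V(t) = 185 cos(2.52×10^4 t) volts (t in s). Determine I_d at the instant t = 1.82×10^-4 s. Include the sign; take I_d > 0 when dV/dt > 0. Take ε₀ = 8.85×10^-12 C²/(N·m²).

7.80×10^-5 A

dV/dt = (185)(2.52×10^4)·−sin(4.5864) = 4.625×10^6 V/s.
I_d = C dV/dt with C = ε₀A/d = (8.85×10^-12)(3.64×10^-3)/(1.91×10^-3) = 1.687×10^-11 F, so I_d = (1.687×10^-11)(4.625×10^6) = 7.80×10^-5 A.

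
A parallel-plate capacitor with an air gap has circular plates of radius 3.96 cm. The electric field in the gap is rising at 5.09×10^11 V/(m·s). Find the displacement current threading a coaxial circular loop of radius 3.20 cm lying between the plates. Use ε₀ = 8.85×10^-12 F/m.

0.0145 A

Total displacement current: I_d = ε₀(πR²)(dE/dt) = (8.85×10^-12)(4.927×10^-3)(5.09×10^11) = 0.02219 A.
Since J_d is uniform, the enclosed fraction is (r/R)² = 0.6530, giving I_d,enc = 0.0145 A.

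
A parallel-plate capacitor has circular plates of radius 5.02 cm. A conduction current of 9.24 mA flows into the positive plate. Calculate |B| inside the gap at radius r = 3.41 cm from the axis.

Between the plates the displacement current equals the wire current: I_d = 9.24 mA = 9.24×10^-3 A.
An Ampèrian loop of radius r encloses a fraction (r/R)² of I_d. Then B·2πr = μ₀ I_d (r/R)², giving B = μ₀ I_d r/(2πR²) = 2.50×10^-8 T.

2.50×10^-8 T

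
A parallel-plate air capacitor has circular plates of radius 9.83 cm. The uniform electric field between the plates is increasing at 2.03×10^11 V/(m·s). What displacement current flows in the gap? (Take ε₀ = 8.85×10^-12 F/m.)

0.0545 A

With a uniform field, Φ_E = EA, so I_d = ε₀ A dE/dt = 0.0545 A.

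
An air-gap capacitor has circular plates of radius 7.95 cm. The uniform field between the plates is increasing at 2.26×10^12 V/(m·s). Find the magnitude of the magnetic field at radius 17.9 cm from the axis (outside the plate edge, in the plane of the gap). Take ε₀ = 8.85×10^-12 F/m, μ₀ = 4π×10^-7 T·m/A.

4.44×10^-7 T

Total displacement current: I_d = ε₀(πR²)(dE/dt) = (8.85×10^-12)(0.01986)(2.26×10^12) = 0.3972 A.
With r > R the enclosed displacement current is the full I_d; B = μ₀ I_d / (2πr) = 4.44×10^-7 T.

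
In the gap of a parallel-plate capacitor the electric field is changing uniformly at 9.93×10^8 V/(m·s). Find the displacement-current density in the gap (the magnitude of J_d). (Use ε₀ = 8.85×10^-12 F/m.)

8.79×10^-3 A/m²

The displacement-current density is ε₀ ∂E/∂t = (8.85×10^-12)(9.93×10^8) = 8.79×10^-3 A/m².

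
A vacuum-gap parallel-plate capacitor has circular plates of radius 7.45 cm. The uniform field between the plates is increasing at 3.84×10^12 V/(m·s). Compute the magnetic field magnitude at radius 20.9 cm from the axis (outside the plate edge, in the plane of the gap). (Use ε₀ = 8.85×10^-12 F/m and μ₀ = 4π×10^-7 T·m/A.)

5.67×10^-7 T

I_d = ε₀ dΦ_E/dt = ε₀ πR² (dE/dt) = (8.85×10^-12)(0.01744)(3.84×10^12) = 0.5927 A through the full plate area.
For r ≥ R the full I_d is enclosed: B = μ₀ I_d/(2πr) = (4π×10^-7)(0.5927)/(2π·0.209) = 5.67×10^-7 T.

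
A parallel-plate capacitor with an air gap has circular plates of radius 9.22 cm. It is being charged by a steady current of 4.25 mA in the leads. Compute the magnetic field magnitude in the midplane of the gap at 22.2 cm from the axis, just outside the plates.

By continuity the displacement current in the gap matches the conduction current: I_d = 4.25×10^-3 A.
Outside the plates the loop encloses all of I_d, so B·2πr = μ₀ I_d and B = 3.83×10^-9 T.

3.83×10^-9 T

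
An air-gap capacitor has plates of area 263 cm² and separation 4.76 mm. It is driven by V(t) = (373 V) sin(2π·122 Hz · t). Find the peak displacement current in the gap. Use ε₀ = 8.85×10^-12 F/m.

1.40×10^-5 A

(dE/dt)_max = V₀ω/d = 6.006×10^7 V/(m·s); ω = 2πf = 766.5 rad/s.
I_d,max = ε₀ A (dE/dt)_max = (8.85×10^-12)(0.0263)(6.006×10^7) = 1.40×10^-5 A.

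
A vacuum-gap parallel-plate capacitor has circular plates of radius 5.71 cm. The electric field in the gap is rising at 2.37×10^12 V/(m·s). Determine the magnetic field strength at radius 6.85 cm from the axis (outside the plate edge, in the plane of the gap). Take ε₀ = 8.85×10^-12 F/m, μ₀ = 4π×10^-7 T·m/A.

6.27×10^-7 T

Total displacement current: I_d = ε₀(πR²)(dE/dt) = (8.85×10^-12)(0.01024)(2.37×10^12) = 0.2148 A.
With r > R the enclosed displacement current is the full I_d; B = μ₀ I_d / (2πr) = 6.27×10^-7 T.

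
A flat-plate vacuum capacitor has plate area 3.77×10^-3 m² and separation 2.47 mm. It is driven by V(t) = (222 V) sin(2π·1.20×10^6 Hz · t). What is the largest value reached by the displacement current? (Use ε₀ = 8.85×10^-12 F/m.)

0.0226 A

(dE/dt)_max = V₀ω/d = 6.777×10^11 V/(m·s); ω = 2πf = 7.540×10^6 rad/s.
I_d,max = ε₀ A (dE/dt)_max = (8.85×10^-12)(3.77×10^-3)(6.777×10^11) = 0.0226 A.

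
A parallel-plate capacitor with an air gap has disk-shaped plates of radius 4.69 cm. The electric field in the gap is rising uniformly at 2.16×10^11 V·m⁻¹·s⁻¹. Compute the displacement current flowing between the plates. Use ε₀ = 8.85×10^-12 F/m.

0.0132 A

I_d = ε₀ A (dE/dt) = (8.85×10^-12)(6.910×10^-3 m²)(2.16×10^11) = 0.0132 A.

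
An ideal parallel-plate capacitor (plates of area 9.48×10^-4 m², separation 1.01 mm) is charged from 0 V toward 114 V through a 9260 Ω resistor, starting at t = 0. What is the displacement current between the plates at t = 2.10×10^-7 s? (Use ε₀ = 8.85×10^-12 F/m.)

8.03×10^-4 A

With C = ε₀A/d = (8.85×10^-12)(9.48×10^-4)/(1.01×10^-3) = 8.307×10^-12 F, the time constant is τ = RC = 7.692×10^-8 s, so t/τ = 2.730 and e^(−t/τ) = 0.06522.
I_d = I_cond = (V₀/R) e^(−t/τ) = (0.01231)(0.06522) = 8.03×10^-4 A.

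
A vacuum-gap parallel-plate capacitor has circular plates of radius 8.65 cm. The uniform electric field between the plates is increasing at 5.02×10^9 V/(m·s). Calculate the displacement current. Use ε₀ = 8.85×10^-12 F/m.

1.04×10^-3 A

The displacement current is ε₀ times dΦ_E/dt = ε₀ A dE/dt = (8.85×10^-12)(0.02351)(5.02×10^9) = 1.04×10^-3 A.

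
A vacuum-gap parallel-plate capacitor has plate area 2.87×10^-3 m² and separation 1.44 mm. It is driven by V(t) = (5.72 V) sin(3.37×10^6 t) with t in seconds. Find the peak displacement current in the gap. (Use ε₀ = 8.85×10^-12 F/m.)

(dE/dt)_max = V₀ω/d = 1.339×10^10 V/(m·s); ω = 3.37×10^6 rad/s.
I_d,max = ε₀ A (dE/dt)_max = (8.85×10^-12)(2.87×10^-3)(1.339×10^10) = 3.40×10^-4 A.

3.40×10^-4 A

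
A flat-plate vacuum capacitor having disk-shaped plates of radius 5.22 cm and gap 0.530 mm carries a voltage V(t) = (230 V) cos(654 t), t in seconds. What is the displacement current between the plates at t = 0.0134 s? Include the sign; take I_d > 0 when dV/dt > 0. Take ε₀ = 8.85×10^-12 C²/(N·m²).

-1.32×10^-5 A

dV/dt = (230)(654)·−sin(8.7636) = -9.236×10^4 V/s.
I_d = C dV/dt with C = ε₀A/d = (8.85×10^-12)(8.560×10^-3)/(5.30×10^-4) = 1.429×10^-10 F, so I_d = (1.429×10^-10)(-9.236×10^4) = -1.32×10^-5 A.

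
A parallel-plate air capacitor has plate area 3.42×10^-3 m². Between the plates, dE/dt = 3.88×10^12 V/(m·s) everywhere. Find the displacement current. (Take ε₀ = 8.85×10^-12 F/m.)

The displacement current is ε₀ times dΦ_E/dt = ε₀ A dE/dt = (8.85×10^-12)(3.42×10^-3)(3.88×10^12) = 0.117 A.

0.117 A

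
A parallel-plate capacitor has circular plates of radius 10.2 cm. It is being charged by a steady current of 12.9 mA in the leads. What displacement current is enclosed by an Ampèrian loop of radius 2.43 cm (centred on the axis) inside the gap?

7.32×10^-4 A

No conduction current crosses the gap, so I_d there equals the 0.0129 A in the leads.
The field is uniform, so I_d,enc = I_d (r/R)² = (0.0129)(2.43/10.2)² = 7.32×10^-4 A.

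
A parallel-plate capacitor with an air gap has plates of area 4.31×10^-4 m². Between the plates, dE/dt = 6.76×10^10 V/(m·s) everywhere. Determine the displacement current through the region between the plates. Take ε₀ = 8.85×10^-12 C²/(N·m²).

I_d = ε₀ A (dE/dt) = (8.85×10^-12)(4.31×10^-4 m²)(6.76×10^10) = 2.58×10^-4 A.

2.58×10^-4 A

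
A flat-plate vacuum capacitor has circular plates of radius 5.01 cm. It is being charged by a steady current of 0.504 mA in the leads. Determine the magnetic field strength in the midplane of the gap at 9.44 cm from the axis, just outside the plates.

1.07×10^-9 T

Between the plates the displacement current equals the wire current: I_d = 0.504 mA = 5.04×10^-4 A.
For r ≥ R the full I_d is enclosed: B = μ₀ I_d/(2πr) = (4π×10^-7)(5.04×10^-4)/(2π·0.0944) = 1.07×10^-9 T.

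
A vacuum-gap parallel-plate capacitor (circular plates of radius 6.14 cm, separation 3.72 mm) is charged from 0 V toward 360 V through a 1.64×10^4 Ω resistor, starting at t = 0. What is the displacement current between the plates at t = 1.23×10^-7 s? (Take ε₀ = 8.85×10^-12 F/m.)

C = ε₀A/d = (8.85×10^-12)(0.01184)/(3.72×10^-3) = 2.817×10^-11 F and τ = RC = 4.620×10^-7 s. I_d in the gap equals the RC charging current.
I_d(t) = (V₀/R) e^(−t/τ) = 0.02195 · e^(−0.2662) = 0.0168 A.

0.0168 A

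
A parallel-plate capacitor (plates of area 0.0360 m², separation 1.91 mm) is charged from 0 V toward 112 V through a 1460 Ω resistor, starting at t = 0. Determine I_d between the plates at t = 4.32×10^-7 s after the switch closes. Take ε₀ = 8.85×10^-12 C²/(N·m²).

0.0130 A

With C = ε₀A/d = (8.85×10^-12)(0.0360)/(1.91×10^-3) = 1.668×10^-10 F, the time constant is τ = RC = 2.435×10^-7 s, so t/τ = 1.774 and e^(−t/τ) = 0.1697.
I_d = I_cond = (V₀/R) e^(−t/τ) = (0.07671)(0.1697) = 0.0130 A.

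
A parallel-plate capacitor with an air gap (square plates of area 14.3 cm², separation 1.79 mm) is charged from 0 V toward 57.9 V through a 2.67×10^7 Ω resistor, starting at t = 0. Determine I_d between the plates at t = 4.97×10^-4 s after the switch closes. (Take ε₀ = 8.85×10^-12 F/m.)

1.56×10^-7 A

C = ε₀A/d = (8.85×10^-12)(1.43×10^-3)/(1.79×10^-3) = 7.070×10^-12 F and τ = RC = 1.888×10^-4 s. I_d in the gap equals the RC charging current.
I_d(t) = (V₀/R) e^(−t/τ) = 2.169×10^-6 · e^(−2.632) = 1.56×10^-7 A.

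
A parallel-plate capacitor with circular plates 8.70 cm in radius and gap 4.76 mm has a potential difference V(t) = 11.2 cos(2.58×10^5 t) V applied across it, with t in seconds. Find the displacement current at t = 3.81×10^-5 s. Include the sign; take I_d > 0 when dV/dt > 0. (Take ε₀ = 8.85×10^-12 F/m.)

dE/dt = (V₀ω/d)·−sin(ωt) with ωt = 9.8298 rad: (11.2)(2.58×10^5)(0.3940)/(4.76×10^-3) = 2.392×10^8 V/(m·s).
I_d = ε₀ A dE/dt = (8.85×10^-12)(0.02378)(2.392×10^8) = 5.03×10^-5 A.

5.03×10^-5 A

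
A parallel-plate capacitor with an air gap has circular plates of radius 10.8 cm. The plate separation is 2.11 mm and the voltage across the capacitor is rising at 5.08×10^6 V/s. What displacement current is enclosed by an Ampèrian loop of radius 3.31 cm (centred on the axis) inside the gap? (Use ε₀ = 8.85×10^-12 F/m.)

dE/dt = (dV/dt)/d = 2.408×10^9 V/(m·s); I_d = ε₀(πR²)(dE/dt) = (8.85×10^-12)(0.03664)(2.408×10^9) = 7.808×10^-4 A.
Through an area πr² the displacement current is I_d·(πr²/πR²) = I_d (r/R)² = 7.33×10^-5 A.

7.33×10^-5 A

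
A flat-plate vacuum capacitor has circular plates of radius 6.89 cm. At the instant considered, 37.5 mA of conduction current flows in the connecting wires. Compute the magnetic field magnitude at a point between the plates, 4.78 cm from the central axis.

7.55×10^-8 T

Between the plates the displacement current equals the wire current: I_d = 37.5 mA = 0.0375 A.
∮B·dl = μ₀ I_d,enc with I_d,enc = I_d r²/R² = 0.01805 A; so B = μ₀ I_d,enc/(2πr) = 7.55×10^-8 T.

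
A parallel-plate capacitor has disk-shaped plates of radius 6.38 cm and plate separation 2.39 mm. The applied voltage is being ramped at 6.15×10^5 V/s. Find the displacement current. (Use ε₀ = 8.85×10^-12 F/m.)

The field between the plates is E = V/d, so dE/dt = (6.15×10^5)/(2.39×10^-3 m) = 2.573×10^8 V/(m·s).
I_d = ε₀ A (dE/dt) = (8.85×10^-12)(0.01279)(2.573×10^8) = 2.91×10^-5 A.

2.91×10^-5 A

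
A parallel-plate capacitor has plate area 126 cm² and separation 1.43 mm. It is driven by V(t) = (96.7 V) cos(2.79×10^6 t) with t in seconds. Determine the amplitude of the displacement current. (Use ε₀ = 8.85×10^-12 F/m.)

0.0210 A

The displacement current equals the conduction current C dV/dt, which peaks at C V₀ ω.
With C = ε₀A/d = (8.85×10^-12)(0.0126)/(1.43×10^-3) = 7.798×10^-11 F and ω = 2.79×10^6 rad/s, I_d,max = (7.798×10^-11)(96.7)(2.79×10^6) = 0.0210 A.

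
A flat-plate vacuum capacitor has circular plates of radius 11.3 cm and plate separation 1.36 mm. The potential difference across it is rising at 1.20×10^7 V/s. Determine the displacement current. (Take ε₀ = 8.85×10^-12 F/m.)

C = ε₀A/d = (8.85×10^-12)(0.04011)/(1.36×10^-3) = 2.610×10^-10 F.
I_d = C dV/dt = (2.610×10^-10)(1.20×10^7) = 3.13×10^-3 A.

3.13×10^-3 A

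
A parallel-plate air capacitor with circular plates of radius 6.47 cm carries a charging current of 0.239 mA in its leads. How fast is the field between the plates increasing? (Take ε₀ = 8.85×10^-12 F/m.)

By continuity, I_d in the gap equals the 0.239 mA flowing in the wire.
Then dE/dt = I_d/(ε₀A) = 2.05×10^9 V/(m·s).

2.05×10^9 V/(m·s)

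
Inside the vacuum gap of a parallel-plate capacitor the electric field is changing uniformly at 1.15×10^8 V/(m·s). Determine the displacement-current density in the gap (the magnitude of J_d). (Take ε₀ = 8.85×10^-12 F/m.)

J_d = ε₀ dE/dt = (8.85×10^-12)(1.15×10^8) = 1.02×10^-3 A/m².

1.02×10^-3 A/m²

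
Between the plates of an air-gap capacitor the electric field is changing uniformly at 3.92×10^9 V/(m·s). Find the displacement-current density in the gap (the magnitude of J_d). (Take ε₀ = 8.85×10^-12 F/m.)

0.0347 A/m²

The displacement-current density is ε₀ ∂E/∂t = (8.85×10^-12)(3.92×10^9) = 0.0347 A/m².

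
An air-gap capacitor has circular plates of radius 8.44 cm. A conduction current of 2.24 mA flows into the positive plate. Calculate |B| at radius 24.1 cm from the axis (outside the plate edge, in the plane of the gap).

Between the plates the displacement current equals the wire current: I_d = 2.24 mA = 2.24×10^-3 A.
With r > R the enclosed displacement current is the full I_d; B = μ₀ I_d / (2πr) = 1.86×10^-9 T.

1.86×10^-9 T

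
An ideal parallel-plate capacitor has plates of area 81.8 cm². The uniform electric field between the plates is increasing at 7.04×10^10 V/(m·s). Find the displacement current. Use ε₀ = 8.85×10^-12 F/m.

The displacement current is ε₀ times dΦ_E/dt = ε₀ A dE/dt = (8.85×10^-12)(8.18×10^-3)(7.04×10^10) = 5.10×10^-3 A.

5.10×10^-3 A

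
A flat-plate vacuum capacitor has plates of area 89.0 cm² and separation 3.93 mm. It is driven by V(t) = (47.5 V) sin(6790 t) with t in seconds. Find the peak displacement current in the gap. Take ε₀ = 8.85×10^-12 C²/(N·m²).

C = ε₀A/d = (8.85×10^-12)(8.90×10^-3)/(3.93×10^-3) = 2.004×10^-11 F; ω = 6790 rad/s.
I_d = C dV/dt, so |I_d|_max = C V₀ ω = (2.004×10^-11)(47.5)(6790) = 6.46×10^-6 A.

6.46×10^-6 A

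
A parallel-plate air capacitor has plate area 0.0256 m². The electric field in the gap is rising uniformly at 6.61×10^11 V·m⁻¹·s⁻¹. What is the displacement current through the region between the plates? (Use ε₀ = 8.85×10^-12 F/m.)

0.150 A

I_d = ε₀ A (dE/dt) = (8.85×10^-12)(0.0256 m²)(6.61×10^11) = 0.150 A.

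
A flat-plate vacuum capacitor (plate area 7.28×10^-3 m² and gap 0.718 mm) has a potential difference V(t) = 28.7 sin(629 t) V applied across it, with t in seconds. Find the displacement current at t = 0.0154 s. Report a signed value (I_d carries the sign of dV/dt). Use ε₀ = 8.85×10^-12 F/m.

-1.56×10^-6 A

dE/dt = (V₀ω/d)·cos(ωt) with ωt = 9.6866 rad: (28.7)(629)(-0.9659)/(7.18×10^-4) = -2.429×10^7 V/(m·s).
I_d = ε₀ A dE/dt = (8.85×10^-12)(7.28×10^-3)(-2.429×10^7) = -1.56×10^-6 A.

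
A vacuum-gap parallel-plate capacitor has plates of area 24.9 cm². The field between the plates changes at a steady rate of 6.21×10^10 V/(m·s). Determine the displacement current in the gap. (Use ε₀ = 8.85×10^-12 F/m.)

The displacement current is ε₀ times dΦ_E/dt = ε₀ A dE/dt = (8.85×10^-12)(2.49×10^-3)(6.21×10^10) = 1.37×10^-3 A.

1.37×10^-3 A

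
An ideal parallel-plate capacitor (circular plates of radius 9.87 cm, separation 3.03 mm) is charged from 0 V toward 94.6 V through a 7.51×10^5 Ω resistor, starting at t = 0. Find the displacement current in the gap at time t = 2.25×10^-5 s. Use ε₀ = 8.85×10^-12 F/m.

C = ε₀A/d = (8.85×10^-12)(0.03060)/(3.03×10^-3) = 8.938×10^-11 F, so τ = RC = 6.712×10^-5 s.
The conduction current is I(t) = (V₀/R) e^(−t/τ), and the displacement current between the plates equals it.
t/τ = 0.3352; I_d = (94.6/7.51×10^5) · e^(−0.3352) = (1.260×10^-4)(0.7152) = 9.01×10^-5 A.

9.01×10^-5 A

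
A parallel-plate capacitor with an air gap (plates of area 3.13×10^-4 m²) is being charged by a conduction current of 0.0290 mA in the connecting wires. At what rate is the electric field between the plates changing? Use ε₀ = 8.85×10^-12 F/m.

The displacement current between the plates equals the conduction current, I_d = 0.0290 mA.
Since I_d = ε₀ A dE/dt, dE/dt = I_d/(ε₀A) = (2.90×10^-5)/((8.85×10^-12)(3.13×10^-4)) = 1.05×10^10 V/(m·s).

1.05×10^10 V/(m·s)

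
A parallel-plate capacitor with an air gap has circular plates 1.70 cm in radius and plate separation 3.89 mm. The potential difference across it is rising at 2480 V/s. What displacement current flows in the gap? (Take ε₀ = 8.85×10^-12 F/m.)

5.12×10^-9 A

The field between the plates is E = V/d, so dE/dt = (2480)/(3.89×10^-3 m) = 6.375×10^5 V/(m·s).
I_d = ε₀ A (dE/dt) = (8.85×10^-12)(9.079×10^-4)(6.375×10^5) = 5.12×10^-9 A.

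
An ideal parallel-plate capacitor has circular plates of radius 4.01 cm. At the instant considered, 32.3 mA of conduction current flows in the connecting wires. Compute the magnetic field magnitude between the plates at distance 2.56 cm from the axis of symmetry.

No conduction current crosses the gap, so I_d there equals the 0.0323 A in the leads.
An Ampèrian loop of radius r encloses a fraction (r/R)² of I_d. Then B·2πr = μ₀ I_d (r/R)², giving B = μ₀ I_d r/(2πR²) = 1.03×10^-7 T.

1.03×10^-7 T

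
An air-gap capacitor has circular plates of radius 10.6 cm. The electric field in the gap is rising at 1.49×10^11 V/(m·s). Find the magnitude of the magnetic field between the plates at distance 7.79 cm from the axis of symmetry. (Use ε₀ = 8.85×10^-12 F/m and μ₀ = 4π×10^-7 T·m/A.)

6.45×10^-8 T

I_d = ε₀ dΦ_E/dt = ε₀ πR² (dE/dt) = (8.85×10^-12)(0.03530)(1.49×10^11) = 0.04655 A through the full plate area.
For r < R the Ampère–Maxwell law gives B(2πr) = μ₀ I_d (r²/R²), so B = μ₀ I_d r/(2πR²) = (4π×10^-7)(0.04655)(0.0779)/(2π·0.106²) = 6.45×10^-8 T.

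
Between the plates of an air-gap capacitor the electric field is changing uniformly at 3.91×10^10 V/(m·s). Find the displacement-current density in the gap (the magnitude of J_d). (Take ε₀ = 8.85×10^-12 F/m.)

0.346 A/m²

The displacement-current density is ε₀ ∂E/∂t = (8.85×10^-12)(3.91×10^10) = 0.346 A/m².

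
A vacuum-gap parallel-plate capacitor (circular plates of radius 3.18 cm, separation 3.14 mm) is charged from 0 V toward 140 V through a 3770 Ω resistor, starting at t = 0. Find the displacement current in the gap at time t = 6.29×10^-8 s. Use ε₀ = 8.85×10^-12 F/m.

C = ε₀A/d = (8.85×10^-12)(3.177×10^-3)/(3.14×10^-3) = 8.954×10^-12 F, so τ = RC = 3.376×10^-8 s.
The conduction current is I(t) = (V₀/R) e^(−t/τ), and the displacement current between the plates equals it.
t/τ = 1.863; I_d = (140/3770) · e^(−1.863) = (0.03714)(0.1552) = 5.76×10^-3 A.

5.76×10^-3 A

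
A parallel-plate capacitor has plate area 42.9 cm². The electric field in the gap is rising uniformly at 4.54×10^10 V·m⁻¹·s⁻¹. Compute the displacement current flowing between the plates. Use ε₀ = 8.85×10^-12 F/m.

1.72×10^-3 A

The displacement current is ε₀ times dΦ_E/dt = ε₀ A dE/dt = (8.85×10^-12)(4.29×10^-3)(4.54×10^10) = 1.72×10^-3 A.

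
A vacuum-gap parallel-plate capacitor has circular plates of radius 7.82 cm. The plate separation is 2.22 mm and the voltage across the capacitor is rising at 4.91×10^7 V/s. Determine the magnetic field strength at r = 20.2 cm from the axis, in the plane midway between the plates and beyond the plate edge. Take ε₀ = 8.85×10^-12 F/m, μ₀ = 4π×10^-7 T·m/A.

3.72×10^-9 T

With E = V/d, dE/dt = 2.212×10^10 V/(m·s) and πR² = 0.01921 m², giving I_d = ε₀ πR² dE/dt = 3.761×10^-3 A.
With r > R the enclosed displacement current is the full I_d; B = μ₀ I_d / (2πr) = 3.72×10^-9 T.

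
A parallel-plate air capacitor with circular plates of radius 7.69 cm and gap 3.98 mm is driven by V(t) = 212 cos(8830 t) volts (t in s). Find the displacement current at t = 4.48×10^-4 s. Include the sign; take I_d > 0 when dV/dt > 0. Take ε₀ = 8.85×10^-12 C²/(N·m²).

5.62×10^-5 A

dV/dt = (212)(8830)·−sin(3.95584) = 1.361×10^6 V/s.
I_d = C dV/dt with C = ε₀A/d = (8.85×10^-12)(0.01858)/(3.98×10^-3) = 4.131×10^-11 F, so I_d = (4.131×10^-11)(1.361×10^6) = 5.62×10^-5 A.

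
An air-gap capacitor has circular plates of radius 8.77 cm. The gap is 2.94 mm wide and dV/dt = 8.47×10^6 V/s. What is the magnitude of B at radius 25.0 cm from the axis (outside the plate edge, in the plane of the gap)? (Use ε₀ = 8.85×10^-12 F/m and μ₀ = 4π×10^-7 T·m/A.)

4.93×10^-10 T

With E = V/d, dE/dt = 2.881×10^9 V/(m·s) and πR² = 0.02416 m², giving I_d = ε₀ πR² dE/dt = 6.160×10^-4 A.
For r ≥ R the full I_d is enclosed: B = μ₀ I_d/(2πr) = (4π×10^-7)(6.160×10^-4)/(2π·0.250) = 4.93×10^-10 T.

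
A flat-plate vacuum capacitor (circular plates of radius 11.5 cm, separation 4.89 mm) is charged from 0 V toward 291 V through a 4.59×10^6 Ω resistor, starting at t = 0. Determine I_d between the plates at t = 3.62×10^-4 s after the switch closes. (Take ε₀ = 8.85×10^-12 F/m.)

2.22×10^-5 A

With C = ε₀A/d = (8.85×10^-12)(0.04155)/(4.89×10^-3) = 7.520×10^-11 F, the time constant is τ = RC = 3.452×10^-4 s, so t/τ = 1.049 and e^(−t/τ) = 0.3503.
I_d = I_cond = (V₀/R) e^(−t/τ) = (6.340×10^-5)(0.3503) = 2.22×10^-5 A.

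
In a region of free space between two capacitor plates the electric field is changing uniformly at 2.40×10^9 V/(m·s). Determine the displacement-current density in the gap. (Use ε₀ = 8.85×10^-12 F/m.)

J_d = ε₀ ∂E/∂t, so J_d = 0.0212 A/m².

0.0212 A/m²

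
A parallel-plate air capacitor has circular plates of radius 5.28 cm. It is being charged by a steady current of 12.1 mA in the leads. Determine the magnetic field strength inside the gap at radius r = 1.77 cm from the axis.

By continuity the displacement current in the gap matches the conduction current: I_d = 0.0121 A.
∮B·dl = μ₀ I_d,enc with I_d,enc = I_d r²/R² = 1.360×10^-3 A; so B = μ₀ I_d,enc/(2πr) = 1.54×10^-8 T.

1.54×10^-8 T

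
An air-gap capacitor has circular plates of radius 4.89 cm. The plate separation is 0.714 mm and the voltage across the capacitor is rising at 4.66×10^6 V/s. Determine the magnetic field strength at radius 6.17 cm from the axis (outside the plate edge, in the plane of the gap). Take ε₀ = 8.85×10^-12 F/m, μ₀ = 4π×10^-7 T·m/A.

1.41×10^-9 T

I_d = C dV/dt with C = ε₀πR²/d = 9.311×10^-11 F, so I_d = (9.311×10^-11)(4.66×10^6) = 4.339×10^-4 A.
Outside the plates the loop encloses all of I_d, so B·2πr = μ₀ I_d and B = 1.41×10^-9 T.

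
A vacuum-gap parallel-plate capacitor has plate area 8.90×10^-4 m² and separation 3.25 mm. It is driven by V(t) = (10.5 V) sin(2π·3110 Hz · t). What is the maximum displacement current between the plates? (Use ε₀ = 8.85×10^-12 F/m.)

4.97×10^-7 A

(dE/dt)_max = V₀ω/d = 6.313×10^7 V/(m·s); ω = 2πf = 1.954×10^4 rad/s.
I_d,max = ε₀ A (dE/dt)_max = (8.85×10^-12)(8.90×10^-4)(6.313×10^7) = 4.97×10^-7 A.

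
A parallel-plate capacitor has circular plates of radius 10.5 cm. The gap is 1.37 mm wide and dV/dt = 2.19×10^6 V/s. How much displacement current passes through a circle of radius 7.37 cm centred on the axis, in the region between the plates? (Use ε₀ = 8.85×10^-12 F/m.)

I_d = C dV/dt with C = ε₀πR²/d = 2.238×10^-10 F, so I_d = (2.238×10^-10)(2.19×10^6) = 4.901×10^-4 A.
Since J_d is uniform, the enclosed fraction is (r/R)² = 0.4927, giving I_d,enc = 2.41×10^-4 A.

2.41×10^-4 A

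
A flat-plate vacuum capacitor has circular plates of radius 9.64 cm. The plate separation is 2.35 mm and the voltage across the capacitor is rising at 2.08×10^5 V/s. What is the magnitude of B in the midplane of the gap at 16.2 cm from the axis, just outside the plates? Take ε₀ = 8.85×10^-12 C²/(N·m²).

2.82×10^-11 T

With E = V/d, dE/dt = 8.851×10^7 V/(m·s) and πR² = 0.02919 m², giving I_d = ε₀ πR² dE/dt = 2.286×10^-5 A.
For r ≥ R the full I_d is enclosed: B = μ₀ I_d/(2πr) = (4π×10^-7)(2.286×10^-5)/(2π·0.162) = 2.82×10^-11 T.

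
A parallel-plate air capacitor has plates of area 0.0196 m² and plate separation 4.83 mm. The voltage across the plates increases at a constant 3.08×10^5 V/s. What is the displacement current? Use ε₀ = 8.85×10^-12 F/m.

1.11×10^-5 A

E = V/d so dE/dt = (dV/dt)/d = 6.377×10^7 V/(m·s), and I_d = ε₀ A dE/dt = (8.85×10^-12)(0.0196)(6.377×10^7) = 1.11×10^-5 A.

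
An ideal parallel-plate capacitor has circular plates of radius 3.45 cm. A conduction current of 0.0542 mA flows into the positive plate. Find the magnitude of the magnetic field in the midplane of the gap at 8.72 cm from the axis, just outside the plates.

1.24×10^-10 T

Between the plates the displacement current equals the wire current: I_d = 0.0542 mA = 5.42×10^-5 A.
For r ≥ R the full I_d is enclosed: B = μ₀ I_d/(2πr) = (4π×10^-7)(5.42×10^-5)/(2π·0.0872) = 1.24×10^-10 T.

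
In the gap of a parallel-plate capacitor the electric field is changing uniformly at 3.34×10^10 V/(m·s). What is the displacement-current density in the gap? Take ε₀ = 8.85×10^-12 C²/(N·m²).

J_d = ε₀ dE/dt = (8.85×10^-12)(3.34×10^10) = 0.296 A/m².

0.296 A/m²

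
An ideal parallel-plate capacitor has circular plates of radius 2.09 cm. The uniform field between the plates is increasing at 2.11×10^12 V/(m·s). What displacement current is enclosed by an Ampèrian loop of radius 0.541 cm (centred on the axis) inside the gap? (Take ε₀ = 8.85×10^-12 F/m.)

1.72×10^-3 A

I_d = ε₀ dΦ_E/dt = ε₀ πR² (dE/dt) = (8.85×10^-12)(1.372×10^-3)(2.11×10^12) = 0.02562 A through the full plate area.
The field is uniform, so I_d,enc = I_d (r/R)² = (0.02562)(0.541/2.09)² = 1.72×10^-3 A.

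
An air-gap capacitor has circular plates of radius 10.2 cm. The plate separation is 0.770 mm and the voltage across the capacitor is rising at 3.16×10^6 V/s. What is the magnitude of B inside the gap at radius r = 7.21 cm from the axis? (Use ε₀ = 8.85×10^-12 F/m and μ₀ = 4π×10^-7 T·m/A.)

With E = V/d, dE/dt = 4.104×10^9 V/(m·s) and πR² = 0.03269 m², giving I_d = ε₀ πR² dE/dt = 1.187×10^-3 A.
An Ampèrian loop of radius r encloses a fraction (r/R)² of I_d. Then B·2πr = μ₀ I_d (r/R)², giving B = μ₀ I_d r/(2πR²) = 1.65×10^-9 T.

1.65×10^-9 T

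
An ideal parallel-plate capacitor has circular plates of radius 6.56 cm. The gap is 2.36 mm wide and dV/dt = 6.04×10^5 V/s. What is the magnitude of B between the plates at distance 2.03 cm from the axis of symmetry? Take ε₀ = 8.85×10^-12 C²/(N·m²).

dE/dt = (dV/dt)/d = 2.559×10^8 V/(m·s); I_d = ε₀(πR²)(dE/dt) = (8.85×10^-12)(0.01352)(2.559×10^8) = 3.062×10^-5 A.
∮B·dl = μ₀ I_d,enc with I_d,enc = I_d r²/R² = 2.932×10^-6 A; so B = μ₀ I_d,enc/(2πr) = 2.89×10^-11 T.

2.89×10^-11 T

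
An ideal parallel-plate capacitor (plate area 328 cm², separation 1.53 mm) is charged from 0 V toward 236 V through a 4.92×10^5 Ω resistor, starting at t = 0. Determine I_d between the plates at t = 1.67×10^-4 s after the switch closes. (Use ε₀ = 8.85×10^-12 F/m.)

8.02×10^-5 A

With C = ε₀A/d = (8.85×10^-12)(0.0328)/(1.53×10^-3) = 1.897×10^-10 F, the time constant is τ = RC = 9.333×10^-5 s, so t/τ = 1.789 and e^(−t/τ) = 0.1671.
I_d = I_cond = (V₀/R) e^(−t/τ) = (4.797×10^-4)(0.1671) = 8.02×10^-5 A.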